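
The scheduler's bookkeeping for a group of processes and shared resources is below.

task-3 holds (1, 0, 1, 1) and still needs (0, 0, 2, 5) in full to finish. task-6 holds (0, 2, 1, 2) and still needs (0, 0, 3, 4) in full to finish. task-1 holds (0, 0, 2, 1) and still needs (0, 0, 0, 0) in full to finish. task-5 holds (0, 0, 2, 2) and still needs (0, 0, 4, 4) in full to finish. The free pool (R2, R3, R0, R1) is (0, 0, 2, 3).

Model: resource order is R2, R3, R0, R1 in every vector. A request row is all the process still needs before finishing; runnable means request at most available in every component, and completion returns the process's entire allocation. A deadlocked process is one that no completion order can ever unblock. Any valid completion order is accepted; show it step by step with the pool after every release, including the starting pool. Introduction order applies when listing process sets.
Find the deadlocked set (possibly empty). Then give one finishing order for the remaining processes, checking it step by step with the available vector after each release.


The deadlocked set is empty.
Key observation: task-1 leads a chain of completions in which each release enables another process.
One completion order for the rest: task-1, task-5, task-3, task-6. Verifying each step:
  pool = (0, 0, 2, 3)
  task-1: need (0, 0, 0, 0) fits (0, 0, 2, 3); releases (0, 0, 2, 1), pool now (0, 0, 4, 4)
  task-5: need (0, 0, 4, 4) fits (0, 0, 4, 4); releases (0, 0, 2, 2), pool now (0, 0, 6, 6)
  task-3: need (0, 0, 2, 5) fits (0, 0, 6, 6); releases (1, 0, 1, 1), pool now (1, 0, 7, 7)
  task-6: need (0, 0, 3, 4) fits (1, 0, 7, 7); releases (0, 2, 1, 2), pool now (1, 2, 8, 9)


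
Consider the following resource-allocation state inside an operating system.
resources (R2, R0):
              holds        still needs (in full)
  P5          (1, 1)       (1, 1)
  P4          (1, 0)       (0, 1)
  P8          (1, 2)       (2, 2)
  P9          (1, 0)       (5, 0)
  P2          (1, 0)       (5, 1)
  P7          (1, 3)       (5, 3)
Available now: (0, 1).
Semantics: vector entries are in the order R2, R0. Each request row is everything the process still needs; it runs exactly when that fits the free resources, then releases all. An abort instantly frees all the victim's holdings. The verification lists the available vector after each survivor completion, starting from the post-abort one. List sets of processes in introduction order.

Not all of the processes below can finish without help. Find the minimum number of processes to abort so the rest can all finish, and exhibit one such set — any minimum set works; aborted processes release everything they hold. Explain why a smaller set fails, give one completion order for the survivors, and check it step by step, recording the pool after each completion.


Abort P9 and P7.
Key observation: the returned (2, 3) from P9 and P7 is what brings P2 — unrunnable before, under any order — into play at step 4.
Minimality, checking each single-abort alternative: P5 alone leaves P9 blocked (short on R2); P4 alone leaves P9 blocked (short on R2); P8 alone leaves P9 blocked (short on R2); P9 alone leaves P2 blocked (short on R2); P2 alone leaves P9 blocked (short on R2); P7 alone leaves P9 blocked (short on R2).
Survivors finish in the order: P5, P8, P4, P2. Step-by-step check (pool after the aborts first):
  pool = (2, 4)
  P5: need (1, 1) fits (2, 4); releases (1, 1), pool now (3, 5)
  P8: need (2, 2) fits (3, 5); releases (1, 2), pool now (4, 7)
  P4: need (0, 1) fits (4, 7); releases (1, 0), pool now (5, 7)
  P2: need (5, 1) fits (5, 7); releases (1, 0), pool now (6, 7)


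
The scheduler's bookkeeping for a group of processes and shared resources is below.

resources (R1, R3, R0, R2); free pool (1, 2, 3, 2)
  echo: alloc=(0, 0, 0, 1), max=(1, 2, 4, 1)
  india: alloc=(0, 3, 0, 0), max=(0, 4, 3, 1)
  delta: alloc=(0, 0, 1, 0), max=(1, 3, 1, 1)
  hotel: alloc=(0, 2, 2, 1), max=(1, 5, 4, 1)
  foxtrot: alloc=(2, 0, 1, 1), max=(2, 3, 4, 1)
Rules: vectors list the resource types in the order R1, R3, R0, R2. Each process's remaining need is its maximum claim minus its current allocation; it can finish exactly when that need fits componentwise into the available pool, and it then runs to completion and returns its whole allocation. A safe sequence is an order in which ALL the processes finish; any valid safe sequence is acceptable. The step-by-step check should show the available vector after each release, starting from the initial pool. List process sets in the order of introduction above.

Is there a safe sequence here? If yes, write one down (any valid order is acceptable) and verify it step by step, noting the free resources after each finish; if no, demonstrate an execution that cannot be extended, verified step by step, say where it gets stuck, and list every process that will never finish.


SAFE, for example via the order india, foxtrot, delta, echo, hotel.
Key observation: india is the earliest step where a requested resource binds exactly: need (0, 1, 3, 1), pool (1, 2, 3, 2) at its turn.
Verifying each step:
  pool = (1, 2, 3, 2)
  india: need (0, 1, 3, 1) fits (1, 2, 3, 2); releases (0, 3, 0, 0), pool now (1, 5, 3, 2)
  foxtrot: need (0, 3, 3, 0) fits (1, 5, 3, 2); releases (2, 0, 1, 1), pool now (3, 5, 4, 3)
  delta: need (1, 3, 0, 1) fits (3, 5, 4, 3); releases (0, 0, 1, 0), pool now (3, 5, 5, 3)
  echo: need (1, 2, 4, 0) fits (3, 5, 5, 3); releases (0, 0, 0, 1), pool now (3, 5, 5, 4)
  hotel: need (1, 3, 2, 0) fits (3, 5, 5, 4); releases (0, 2, 2, 1), pool now (3, 7, 7, 5)


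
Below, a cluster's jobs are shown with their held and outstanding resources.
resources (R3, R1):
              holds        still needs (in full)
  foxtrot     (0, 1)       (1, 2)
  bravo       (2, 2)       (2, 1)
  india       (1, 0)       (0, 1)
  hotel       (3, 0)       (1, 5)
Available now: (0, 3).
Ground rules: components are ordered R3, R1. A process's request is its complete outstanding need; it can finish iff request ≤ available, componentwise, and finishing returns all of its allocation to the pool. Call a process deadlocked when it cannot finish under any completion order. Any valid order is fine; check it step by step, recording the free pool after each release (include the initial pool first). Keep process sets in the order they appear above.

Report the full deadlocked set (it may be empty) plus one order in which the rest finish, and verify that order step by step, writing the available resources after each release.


Deadlocked: bravo and hotel.
Key observation: after india, foxtrot the pool peaks at (1, 4), and each blocked process is short somewhere: bravo on R3; hotel on R1.
The rest can finish in the order india, foxtrot. Step-by-step check:
  pool = (0, 3)
  india needs (0, 1) <= (0, 3) -> finishes; pool += (1, 0) = (1, 3)
  foxtrot needs (1, 2) <= (1, 3) -> finishes; pool += (0, 1) = (1, 4)
None of the blocked processes ever fits:
  blocked: bravo wants (2, 1), pool (1, 4) — not enough R3
  blocked: hotel wants (1, 5), pool (1, 4) — not enough R1


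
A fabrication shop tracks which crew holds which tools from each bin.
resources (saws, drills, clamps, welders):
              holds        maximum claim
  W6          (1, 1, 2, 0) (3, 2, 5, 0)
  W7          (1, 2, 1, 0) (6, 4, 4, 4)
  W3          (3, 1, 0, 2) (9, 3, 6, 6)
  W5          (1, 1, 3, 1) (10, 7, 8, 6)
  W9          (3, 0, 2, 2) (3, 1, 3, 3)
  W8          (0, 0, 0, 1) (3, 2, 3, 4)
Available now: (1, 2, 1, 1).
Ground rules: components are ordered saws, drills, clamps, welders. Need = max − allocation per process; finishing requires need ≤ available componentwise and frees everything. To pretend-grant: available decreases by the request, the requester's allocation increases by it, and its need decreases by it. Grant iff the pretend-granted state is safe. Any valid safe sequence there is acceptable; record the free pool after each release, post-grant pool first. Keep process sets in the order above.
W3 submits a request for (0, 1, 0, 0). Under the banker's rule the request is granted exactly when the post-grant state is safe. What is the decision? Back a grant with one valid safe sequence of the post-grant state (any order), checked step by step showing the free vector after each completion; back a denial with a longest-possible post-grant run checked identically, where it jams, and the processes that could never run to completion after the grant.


GRANT — the state after the grant stays safe, e.g. via W9, W6, W8, W7, W3, W5.
Key observation: the grant leaves (1, 1, 1, 1) free — enough for W9, whose release restarts the cascade.
Verifying the post-grant state step by step:
  pool = (1, 1, 1, 1)
  W9: need (0, 1, 1, 1) fits (1, 1, 1, 1); releases (3, 0, 2, 2), pool now (4, 1, 3, 3)
  W6: need (2, 1, 3, 0) fits (4, 1, 3, 3); releases (1, 1, 2, 0), pool now (5, 2, 5, 3)
  W8: need (3, 2, 3, 3) fits (5, 2, 5, 3); releases (0, 0, 0, 1), pool now (5, 2, 5, 4)
  W7: need (5, 2, 3, 4) fits (5, 2, 5, 4); releases (1, 2, 1, 0), pool now (6, 4, 6, 4)
  W3: need (6, 1, 6, 4) fits (6, 4, 6, 4); releases (3, 2, 0, 2), pool now (9, 6, 6, 6)
  W5: need (9, 6, 5, 5) fits (9, 6, 6, 6); releases (1, 1, 3, 1), pool now (10, 7, 9, 7)


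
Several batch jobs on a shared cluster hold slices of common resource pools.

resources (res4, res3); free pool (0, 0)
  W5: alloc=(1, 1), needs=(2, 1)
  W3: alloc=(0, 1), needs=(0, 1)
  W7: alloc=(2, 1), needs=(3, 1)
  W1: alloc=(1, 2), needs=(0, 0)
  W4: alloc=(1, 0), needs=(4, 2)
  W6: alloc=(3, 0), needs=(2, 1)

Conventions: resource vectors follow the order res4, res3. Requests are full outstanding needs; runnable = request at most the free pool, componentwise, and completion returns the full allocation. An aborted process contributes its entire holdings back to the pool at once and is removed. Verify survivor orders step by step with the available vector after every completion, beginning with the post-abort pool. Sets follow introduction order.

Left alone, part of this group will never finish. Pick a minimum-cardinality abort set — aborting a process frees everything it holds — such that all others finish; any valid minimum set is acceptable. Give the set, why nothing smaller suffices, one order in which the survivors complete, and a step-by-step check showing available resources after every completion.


Abort W6.
Key observation: the returned (3, 0) from W6 is what brings W7 — unrunnable before, under any order — into play at step 2.
Why nothing smaller works: aborting no one leaves the state deadlocked as given.
Survivors finish in the order: W1, W7, W5, W3, W4. Verifying each step (pool after the aborts first):
  pool = (3, 0)
  W1 needs (0, 0) <= (3, 0) -> finishes; pool += (1, 2) = (4, 2)
  W7 needs (3, 1) <= (4, 2) -> finishes; pool += (2, 1) = (6, 3)
  W5 needs (2, 1) <= (6, 3) -> finishes; pool += (1, 1) = (7, 4)
  W3 needs (0, 1) <= (7, 4) -> finishes; pool += (0, 1) = (7, 5)
  W4 needs (4, 2) <= (7, 5) -> finishes; pool += (1, 0) = (8, 5)


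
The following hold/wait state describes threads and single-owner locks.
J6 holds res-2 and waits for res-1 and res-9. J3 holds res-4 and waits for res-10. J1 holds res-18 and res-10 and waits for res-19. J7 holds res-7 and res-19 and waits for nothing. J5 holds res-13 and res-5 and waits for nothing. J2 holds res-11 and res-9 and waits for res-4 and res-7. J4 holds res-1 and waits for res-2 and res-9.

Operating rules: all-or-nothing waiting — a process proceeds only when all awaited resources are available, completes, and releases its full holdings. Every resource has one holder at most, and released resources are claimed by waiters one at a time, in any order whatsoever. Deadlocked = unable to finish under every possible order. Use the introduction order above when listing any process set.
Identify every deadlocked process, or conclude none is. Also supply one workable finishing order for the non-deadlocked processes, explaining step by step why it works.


Deadlocked: J6 and J4.
Key observation: the cycle J6 -> J4 -> J6 can never break — each member waits on the next; no other process is dragged down with it.
A valid finishing order for the others: J7, J1, J3, J2, J5.
Walking it through:
  J7 waits on nothing -> runs at once and releases res-7 and res-19
  J1: everything it awaited (res-19) is free; runs, freeing res-18 and res-10
  J3: everything it awaited (res-10) is free; runs, freeing res-4
  J2: everything it awaited (res-4 and res-7) is free; runs, freeing res-11 and res-9
  J5 waits on nothing -> runs at once and releases res-13 and res-5


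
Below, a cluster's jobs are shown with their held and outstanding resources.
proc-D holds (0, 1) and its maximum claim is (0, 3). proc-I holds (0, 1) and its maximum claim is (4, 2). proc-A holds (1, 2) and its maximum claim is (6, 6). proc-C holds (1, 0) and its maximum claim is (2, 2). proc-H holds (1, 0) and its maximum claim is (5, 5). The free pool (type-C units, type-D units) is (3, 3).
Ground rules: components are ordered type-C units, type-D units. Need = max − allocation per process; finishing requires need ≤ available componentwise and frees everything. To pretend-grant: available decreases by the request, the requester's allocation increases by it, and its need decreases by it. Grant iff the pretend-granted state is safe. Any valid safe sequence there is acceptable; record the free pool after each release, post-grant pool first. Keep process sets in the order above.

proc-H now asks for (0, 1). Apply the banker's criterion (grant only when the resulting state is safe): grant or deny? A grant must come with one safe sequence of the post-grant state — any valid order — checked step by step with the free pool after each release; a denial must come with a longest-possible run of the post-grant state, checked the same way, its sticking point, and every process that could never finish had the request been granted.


GRANT: granting preserves safety; a valid post-grant sequence is proc-D, proc-C, proc-I, proc-H, proc-A.
Key observation: after the grant the pool drops to (3, 2), which still lets proc-D finish first and unwind the rest.
Step-by-step check of the post-grant state:
  pool = (3, 2)
  proc-D needs (0, 2) <= (3, 2) -> finishes; pool += (0, 1) = (3, 3)
  proc-C needs (1, 2) <= (3, 3) -> finishes; pool += (1, 0) = (4, 3)
  proc-I needs (4, 1) <= (4, 3) -> finishes; pool += (0, 1) = (4, 4)
  proc-H needs (4, 4) <= (4, 4) -> finishes; pool += (1, 1) = (5, 5)
  proc-A needs (5, 4) <= (5, 5) -> finishes; pool += (1, 2) = (6, 7)


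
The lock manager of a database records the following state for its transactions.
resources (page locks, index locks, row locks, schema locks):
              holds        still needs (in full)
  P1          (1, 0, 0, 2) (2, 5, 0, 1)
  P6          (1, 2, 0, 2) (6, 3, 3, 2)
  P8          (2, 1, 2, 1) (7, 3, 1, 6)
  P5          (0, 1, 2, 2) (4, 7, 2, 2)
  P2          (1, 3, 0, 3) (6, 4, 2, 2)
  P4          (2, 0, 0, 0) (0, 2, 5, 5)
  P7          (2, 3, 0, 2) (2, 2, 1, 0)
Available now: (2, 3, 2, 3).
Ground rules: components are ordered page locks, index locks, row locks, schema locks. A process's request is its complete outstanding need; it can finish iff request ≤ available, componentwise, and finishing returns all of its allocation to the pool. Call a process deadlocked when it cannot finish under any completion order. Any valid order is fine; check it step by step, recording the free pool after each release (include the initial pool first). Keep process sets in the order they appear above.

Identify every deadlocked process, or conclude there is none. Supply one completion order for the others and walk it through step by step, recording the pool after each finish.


Deadlocked set: P6, P8, P5, P2 and P4.
Key observation: after P7, P1 the pool peaks at (5, 6, 2, 7), and each blocked process is short somewhere: P6 on page locks, row locks; P8 on page locks; P5 on index locks; P2 on page locks; P4 on row locks.
The rest can finish in the order P7, P1. Step-by-step check:
  pool = (2, 3, 2, 3)
  P7 needs (2, 2, 1, 0) <= (2, 3, 2, 3) -> finishes; pool += (2, 3, 0, 2) = (4, 6, 2, 5)
  P1 needs (2, 5, 0, 1) <= (4, 6, 2, 5) -> finishes; pool += (1, 0, 0, 2) = (5, 6, 2, 7)
None of the blocked processes ever fits:
  blocked: P6 wants (6, 3, 3, 2), pool (5, 6, 2, 7) — not enough page locks and row locks
  blocked: P8 wants (7, 3, 1, 6), pool (5, 6, 2, 7) — not enough page locks
  blocked: P5 wants (4, 7, 2, 2), pool (5, 6, 2, 7) — not enough index locks
  blocked: P2 wants (6, 4, 2, 2), pool (5, 6, 2, 7) — not enough page locks
  blocked: P4 wants (0, 2, 5, 5), pool (5, 6, 2, 7) — not enough row locks


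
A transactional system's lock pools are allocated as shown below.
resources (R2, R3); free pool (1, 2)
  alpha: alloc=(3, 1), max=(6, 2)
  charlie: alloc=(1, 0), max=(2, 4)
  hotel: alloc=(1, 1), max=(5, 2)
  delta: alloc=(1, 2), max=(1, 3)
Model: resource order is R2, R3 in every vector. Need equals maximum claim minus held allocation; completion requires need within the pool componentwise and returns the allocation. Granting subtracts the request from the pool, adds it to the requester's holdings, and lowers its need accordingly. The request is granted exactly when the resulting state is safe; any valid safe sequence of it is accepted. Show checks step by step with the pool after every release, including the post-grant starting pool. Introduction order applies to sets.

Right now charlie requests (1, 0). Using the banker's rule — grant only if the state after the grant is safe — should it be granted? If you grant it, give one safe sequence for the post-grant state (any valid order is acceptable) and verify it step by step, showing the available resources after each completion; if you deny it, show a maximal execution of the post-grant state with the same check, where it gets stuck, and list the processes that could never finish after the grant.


GRANT. The post-grant state is safe; one safe sequence: delta, charlie, alpha, hotel.
Key observation: the transfer keeps a workable pool ((0, 2)); delta starts the safe sequence.
Step-by-step check of the post-grant state:
  pool = (0, 2)
  run delta (needs (0, 1), free (0, 2)); after release of (1, 2) the pool is (1, 4)
  run charlie (needs (0, 4), free (1, 4)); after release of (2, 0) the pool is (3, 4)
  run alpha (needs (3, 1), free (3, 4)); after release of (3, 1) the pool is (6, 5)
  run hotel (needs (4, 1), free (6, 5)); after release of (1, 1) the pool is (7, 6)


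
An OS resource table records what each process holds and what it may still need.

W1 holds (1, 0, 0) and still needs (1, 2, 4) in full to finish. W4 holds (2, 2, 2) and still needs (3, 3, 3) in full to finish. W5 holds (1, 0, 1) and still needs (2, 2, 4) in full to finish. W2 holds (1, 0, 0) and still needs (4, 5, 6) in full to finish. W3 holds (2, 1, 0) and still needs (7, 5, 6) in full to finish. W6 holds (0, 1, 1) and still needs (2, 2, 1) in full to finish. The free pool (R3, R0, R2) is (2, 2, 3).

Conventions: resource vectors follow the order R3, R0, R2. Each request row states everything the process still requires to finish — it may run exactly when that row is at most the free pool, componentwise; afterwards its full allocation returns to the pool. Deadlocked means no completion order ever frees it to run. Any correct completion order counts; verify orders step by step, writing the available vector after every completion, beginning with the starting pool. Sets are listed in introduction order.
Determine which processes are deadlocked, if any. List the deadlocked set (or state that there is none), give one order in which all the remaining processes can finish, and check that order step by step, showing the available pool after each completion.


The deadlocked set is empty.
Key observation: W6 fits the free pool immediately, and its release cascades until everyone finishes.
The rest can finish in the order W6, W5, W4, W1, W2, W3. Verifying each step:
  pool = (2, 2, 3)
  run W6 (needs (2, 2, 1), free (2, 2, 3)); after release of (0, 1, 1) the pool is (2, 3, 4)
  run W5 (needs (2, 2, 4), free (2, 3, 4)); after release of (1, 0, 1) the pool is (3, 3, 5)
  run W4 (needs (3, 3, 3), free (3, 3, 5)); after release of (2, 2, 2) the pool is (5, 5, 7)
  run W1 (needs (1, 2, 4), free (5, 5, 7)); after release of (1, 0, 0) the pool is (6, 5, 7)
  run W2 (needs (4, 5, 6), free (6, 5, 7)); after release of (1, 0, 0) the pool is (7, 5, 7)
  run W3 (needs (7, 5, 6), free (7, 5, 7)); after release of (2, 1, 0) the pool is (9, 6, 7)


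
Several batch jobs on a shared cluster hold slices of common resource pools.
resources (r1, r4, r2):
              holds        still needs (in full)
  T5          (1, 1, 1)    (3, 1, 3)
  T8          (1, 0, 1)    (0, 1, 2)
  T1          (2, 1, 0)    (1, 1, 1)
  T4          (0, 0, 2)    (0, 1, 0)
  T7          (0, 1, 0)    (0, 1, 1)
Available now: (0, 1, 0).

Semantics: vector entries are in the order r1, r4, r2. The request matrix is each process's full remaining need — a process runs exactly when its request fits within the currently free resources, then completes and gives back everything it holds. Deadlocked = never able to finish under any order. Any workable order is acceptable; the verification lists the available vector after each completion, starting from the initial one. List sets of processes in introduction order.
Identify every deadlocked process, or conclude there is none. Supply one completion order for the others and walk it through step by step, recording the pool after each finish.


No process is deadlocked.
Key observation: T4 leads a chain of completions in which each release enables another process.
One completion order for the rest: T4, T8, T1, T7, T5. Check, step by step:
  pool = (0, 1, 0)
  run T4 (needs (0, 1, 0), free (0, 1, 0)); after release of (0, 0, 2) the pool is (0, 1, 2)
  run T8 (needs (0, 1, 2), free (0, 1, 2)); after release of (1, 0, 1) the pool is (1, 1, 3)
  run T1 (needs (1, 1, 1), free (1, 1, 3)); after release of (2, 1, 0) the pool is (3, 2, 3)
  run T7 (needs (0, 1, 1), free (3, 2, 3)); after release of (0, 1, 0) the pool is (3, 3, 3)
  run T5 (needs (3, 1, 3), free (3, 3, 3)); after release of (1, 1, 1) the pool is (4, 4, 4)


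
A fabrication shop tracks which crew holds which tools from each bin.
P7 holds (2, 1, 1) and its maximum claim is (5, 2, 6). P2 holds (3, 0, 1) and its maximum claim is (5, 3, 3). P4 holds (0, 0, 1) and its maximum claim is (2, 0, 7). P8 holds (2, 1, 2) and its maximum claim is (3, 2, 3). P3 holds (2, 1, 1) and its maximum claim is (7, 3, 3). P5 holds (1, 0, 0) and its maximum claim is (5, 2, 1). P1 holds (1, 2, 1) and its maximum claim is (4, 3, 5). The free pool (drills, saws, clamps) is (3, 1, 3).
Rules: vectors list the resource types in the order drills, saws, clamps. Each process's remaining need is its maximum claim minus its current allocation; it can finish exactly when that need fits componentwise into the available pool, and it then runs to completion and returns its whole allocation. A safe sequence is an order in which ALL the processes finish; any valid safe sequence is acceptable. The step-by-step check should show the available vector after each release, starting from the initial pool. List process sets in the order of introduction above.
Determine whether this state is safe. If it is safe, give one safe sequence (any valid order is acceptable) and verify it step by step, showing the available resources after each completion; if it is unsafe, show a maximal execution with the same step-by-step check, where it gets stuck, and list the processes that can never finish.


SAFE, for example via the order P8, P7, P2, P3, P5, P4, P1.
Key observation: at P8 the run first touches a limit — (1, 1, 1) against (3, 1, 3), exact on a resource it actually requests.
Step-by-step check:
  pool = (3, 1, 3)
  P8 needs (1, 1, 1) <= (3, 1, 3) -> finishes; pool += (2, 1, 2) = (5, 2, 5)
  P7 needs (3, 1, 5) <= (5, 2, 5) -> finishes; pool += (2, 1, 1) = (7, 3, 6)
  P2 needs (2, 3, 2) <= (7, 3, 6) -> finishes; pool += (3, 0, 1) = (10, 3, 7)
  P3 needs (5, 2, 2) <= (10, 3, 7) -> finishes; pool += (2, 1, 1) = (12, 4, 8)
  P5 needs (4, 2, 1) <= (12, 4, 8) -> finishes; pool += (1, 0, 0) = (13, 4, 8)
  P4 needs (2, 0, 6) <= (13, 4, 8) -> finishes; pool += (0, 0, 1) = (13, 4, 9)
  P1 needs (3, 1, 4) <= (13, 4, 9) -> finishes; pool += (1, 2, 1) = (14, 6, 10)


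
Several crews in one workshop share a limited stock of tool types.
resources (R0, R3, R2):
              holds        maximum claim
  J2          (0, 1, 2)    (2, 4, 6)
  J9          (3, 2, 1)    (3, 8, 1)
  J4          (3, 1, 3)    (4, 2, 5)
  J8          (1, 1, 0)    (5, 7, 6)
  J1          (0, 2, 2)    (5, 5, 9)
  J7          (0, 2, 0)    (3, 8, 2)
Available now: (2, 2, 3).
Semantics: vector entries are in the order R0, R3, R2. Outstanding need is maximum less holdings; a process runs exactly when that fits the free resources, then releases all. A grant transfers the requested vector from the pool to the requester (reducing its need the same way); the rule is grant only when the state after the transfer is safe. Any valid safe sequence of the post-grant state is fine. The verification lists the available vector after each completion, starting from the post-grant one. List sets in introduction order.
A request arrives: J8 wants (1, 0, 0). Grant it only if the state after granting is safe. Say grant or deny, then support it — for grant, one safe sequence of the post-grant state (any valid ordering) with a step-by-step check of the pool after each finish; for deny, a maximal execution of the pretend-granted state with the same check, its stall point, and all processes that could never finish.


DENY — the pretend-granted state is unsafe.
Key observation: after J4, J2 the pool peaks at (4, 4, 8), and each blocked process is short somewhere: J9 on R3; J8 on R3; J1 on R0; J7 on R3.
Pretend the grant happened; the run J4, J2 goes as far as possible. Verifying each step:
  pool = (1, 2, 3)
  J4: need (1, 1, 2) fits (1, 2, 3); releases (3, 1, 3), pool now (4, 3, 6)
  J2: need (2, 3, 4) fits (4, 3, 6); releases (0, 1, 2), pool now (4, 4, 8)
  blocked: J9 wants (0, 6, 0), pool (4, 4, 8) — not enough R3
  blocked: J8 wants (3, 6, 6), pool (4, 4, 8) — not enough R3
  blocked: J1 wants (5, 3, 7), pool (4, 4, 8) — not enough R0
  blocked: J7 wants (3, 6, 2), pool (4, 4, 8) — not enough R3
Post-grant, the permanently blocked set is J9, J8, J1 and J7.


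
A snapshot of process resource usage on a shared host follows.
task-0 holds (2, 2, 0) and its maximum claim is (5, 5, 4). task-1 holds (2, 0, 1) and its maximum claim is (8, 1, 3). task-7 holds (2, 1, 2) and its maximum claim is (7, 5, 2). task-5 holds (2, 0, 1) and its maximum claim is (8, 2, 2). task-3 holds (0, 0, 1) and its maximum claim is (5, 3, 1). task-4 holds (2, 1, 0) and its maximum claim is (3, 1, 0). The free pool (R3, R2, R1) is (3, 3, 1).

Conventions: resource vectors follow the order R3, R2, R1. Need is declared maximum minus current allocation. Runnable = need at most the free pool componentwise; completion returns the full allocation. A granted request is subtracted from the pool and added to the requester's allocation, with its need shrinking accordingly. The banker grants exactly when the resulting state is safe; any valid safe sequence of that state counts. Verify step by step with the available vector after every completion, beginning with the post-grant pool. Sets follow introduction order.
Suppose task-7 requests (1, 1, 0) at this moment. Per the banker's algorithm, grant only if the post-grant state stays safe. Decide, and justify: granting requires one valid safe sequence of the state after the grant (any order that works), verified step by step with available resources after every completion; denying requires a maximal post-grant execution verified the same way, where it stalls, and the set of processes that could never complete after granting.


GRANT: granting preserves safety; a valid post-grant sequence is task-4, task-7, task-3, task-0, task-5, task-1.
Key observation: with (2, 2, 1) left after the transfer, task-4 can run at once — the state stays safe.
Check on the post-grant state, step by step:
  pool = (2, 2, 1)
  run task-4 (needs (1, 0, 0), free (2, 2, 1)); after release of (2, 1, 0) the pool is (4, 3, 1)
  run task-7 (needs (4, 3, 0), free (4, 3, 1)); after release of (3, 2, 2) the pool is (7, 5, 3)
  run task-3 (needs (5, 3, 0), free (7, 5, 3)); after release of (0, 0, 1) the pool is (7, 5, 4)
  run task-0 (needs (3, 3, 4), free (7, 5, 4)); after release of (2, 2, 0) the pool is (9, 7, 4)
  run task-5 (needs (6, 2, 1), free (9, 7, 4)); after release of (2, 0, 1) the pool is (11, 7, 5)
  run task-1 (needs (6, 1, 2), free (11, 7, 5)); after release of (2, 0, 1) the pool is (13, 7, 6)


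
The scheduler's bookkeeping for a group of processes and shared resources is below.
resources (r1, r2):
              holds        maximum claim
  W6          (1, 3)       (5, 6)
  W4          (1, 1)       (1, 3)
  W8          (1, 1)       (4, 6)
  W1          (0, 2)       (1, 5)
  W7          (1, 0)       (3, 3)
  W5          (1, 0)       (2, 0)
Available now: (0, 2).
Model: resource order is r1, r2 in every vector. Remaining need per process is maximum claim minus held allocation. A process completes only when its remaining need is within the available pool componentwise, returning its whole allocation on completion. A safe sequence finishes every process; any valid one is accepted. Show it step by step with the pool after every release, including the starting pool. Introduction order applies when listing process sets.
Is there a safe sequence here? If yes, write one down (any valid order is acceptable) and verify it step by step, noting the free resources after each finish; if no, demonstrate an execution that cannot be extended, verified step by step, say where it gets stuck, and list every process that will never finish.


SAFE — a valid safe sequence is W4, W5, W7, W1, W8, W6.
Key observation: W4 is the earliest step where a requested resource binds exactly: need (0, 2), pool (0, 2) at its turn.
Walking it through:
  pool = (0, 2)
  W4 needs (0, 2) <= (0, 2) -> finishes; pool += (1, 1) = (1, 3)
  W5 needs (1, 0) <= (1, 3) -> finishes; pool += (1, 0) = (2, 3)
  W7 needs (2, 3) <= (2, 3) -> finishes; pool += (1, 0) = (3, 3)
  W1 needs (1, 3) <= (3, 3) -> finishes; pool += (0, 2) = (3, 5)
  W8 needs (3, 5) <= (3, 5) -> finishes; pool += (1, 1) = (4, 6)
  W6 needs (4, 3) <= (4, 6) -> finishes; pool += (1, 3) = (5, 9)


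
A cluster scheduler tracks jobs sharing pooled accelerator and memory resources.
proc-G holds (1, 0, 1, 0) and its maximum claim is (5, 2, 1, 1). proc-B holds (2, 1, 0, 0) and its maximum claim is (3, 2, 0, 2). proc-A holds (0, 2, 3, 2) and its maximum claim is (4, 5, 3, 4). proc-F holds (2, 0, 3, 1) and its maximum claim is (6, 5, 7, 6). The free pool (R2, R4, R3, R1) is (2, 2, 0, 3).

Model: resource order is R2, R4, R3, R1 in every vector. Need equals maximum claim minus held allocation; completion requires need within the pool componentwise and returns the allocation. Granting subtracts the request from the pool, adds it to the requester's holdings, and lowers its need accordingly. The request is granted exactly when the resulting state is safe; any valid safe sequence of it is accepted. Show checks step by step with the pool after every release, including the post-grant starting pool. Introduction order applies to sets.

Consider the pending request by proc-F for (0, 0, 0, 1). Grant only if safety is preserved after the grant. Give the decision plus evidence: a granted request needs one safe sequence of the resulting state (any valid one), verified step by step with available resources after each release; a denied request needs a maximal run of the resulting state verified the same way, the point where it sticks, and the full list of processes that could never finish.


GRANT — the state after the grant stays safe, e.g. via proc-B, proc-G, proc-A, proc-F.
Key observation: (2, 2, 0, 2) free after granting still covers proc-B first, and each release covers the next.
Step-by-step check of the post-grant state:
  pool = (2, 2, 0, 2)
  run proc-B (needs (1, 1, 0, 2), free (2, 2, 0, 2)); after release of (2, 1, 0, 0) the pool is (4, 3, 0, 2)
  run proc-G (needs (4, 2, 0, 1), free (4, 3, 0, 2)); after release of (1, 0, 1, 0) the pool is (5, 3, 1, 2)
  run proc-A (needs (4, 3, 0, 2), free (5, 3, 1, 2)); after release of (0, 2, 3, 2) the pool is (5, 5, 4, 4)
  run proc-F (needs (4, 5, 4, 4), free (5, 5, 4, 4)); after release of (2, 0, 3, 2) the pool is (7, 5, 7, 6)


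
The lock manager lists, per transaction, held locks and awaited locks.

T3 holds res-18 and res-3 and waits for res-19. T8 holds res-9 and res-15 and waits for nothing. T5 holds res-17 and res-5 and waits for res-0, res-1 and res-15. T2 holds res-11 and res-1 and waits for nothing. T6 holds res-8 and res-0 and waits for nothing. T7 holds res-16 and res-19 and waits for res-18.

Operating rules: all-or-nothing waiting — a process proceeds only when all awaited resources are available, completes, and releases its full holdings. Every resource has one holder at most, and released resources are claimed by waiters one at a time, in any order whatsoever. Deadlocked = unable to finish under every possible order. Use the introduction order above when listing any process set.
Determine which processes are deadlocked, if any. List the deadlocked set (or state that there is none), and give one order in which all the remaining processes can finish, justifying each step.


The deadlocked set is T3 and T7.
Key observation: T3 -> T7 -> T3 is a circular wait — nothing in it can go first; no other process is dragged down with it.
The rest can finish in the order T2, T6, T8, T5.
Step-by-step check:
  run T2 (it waits on nothing); releases res-11 and res-1
  run T6 (it waits on nothing); releases res-8 and res-0
  run T8 (it waits on nothing); releases res-9 and res-15
  T5: everything it awaited (res-0, res-1 and res-15) is free; runs, freeing res-17 and res-5


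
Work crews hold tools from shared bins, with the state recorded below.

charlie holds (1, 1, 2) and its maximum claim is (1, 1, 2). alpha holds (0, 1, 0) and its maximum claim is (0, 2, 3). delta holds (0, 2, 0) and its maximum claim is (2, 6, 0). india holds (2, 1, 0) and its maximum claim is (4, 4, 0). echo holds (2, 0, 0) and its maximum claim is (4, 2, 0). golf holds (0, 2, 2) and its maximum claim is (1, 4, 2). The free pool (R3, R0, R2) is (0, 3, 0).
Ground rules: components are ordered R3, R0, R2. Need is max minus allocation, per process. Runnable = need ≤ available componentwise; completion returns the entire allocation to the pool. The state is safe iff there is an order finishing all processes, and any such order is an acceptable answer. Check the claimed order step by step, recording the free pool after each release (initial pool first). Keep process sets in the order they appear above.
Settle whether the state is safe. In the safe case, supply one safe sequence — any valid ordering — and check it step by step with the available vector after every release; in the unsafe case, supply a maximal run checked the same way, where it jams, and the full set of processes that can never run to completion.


UNSAFE.
Key observation: the pool after charlie, golf, alpha is (1, 7, 4); every surviving request exceeds it in R3, so progress ends there.
Going as far as possible: charlie, golf, alpha; after that, nothing fits. Walking it through:
  pool = (0, 3, 0)
  charlie: need (0, 0, 0) fits (0, 3, 0); releases (1, 1, 2), pool now (1, 4, 2)
  golf: need (1, 2, 0) fits (1, 4, 2); releases (0, 2, 2), pool now (1, 6, 4)
  alpha: need (0, 1, 3) fits (1, 6, 4); releases (0, 1, 0), pool now (1, 7, 4)
  delta cannot run: need (2, 4, 0) vs free (1, 7, 4) (insufficient R3)
  india cannot run: need (2, 3, 0) vs free (1, 7, 4) (insufficient R3)
  echo cannot run: need (2, 2, 0) vs free (1, 7, 4) (insufficient R3)
Never able to finish: delta, india and echo.


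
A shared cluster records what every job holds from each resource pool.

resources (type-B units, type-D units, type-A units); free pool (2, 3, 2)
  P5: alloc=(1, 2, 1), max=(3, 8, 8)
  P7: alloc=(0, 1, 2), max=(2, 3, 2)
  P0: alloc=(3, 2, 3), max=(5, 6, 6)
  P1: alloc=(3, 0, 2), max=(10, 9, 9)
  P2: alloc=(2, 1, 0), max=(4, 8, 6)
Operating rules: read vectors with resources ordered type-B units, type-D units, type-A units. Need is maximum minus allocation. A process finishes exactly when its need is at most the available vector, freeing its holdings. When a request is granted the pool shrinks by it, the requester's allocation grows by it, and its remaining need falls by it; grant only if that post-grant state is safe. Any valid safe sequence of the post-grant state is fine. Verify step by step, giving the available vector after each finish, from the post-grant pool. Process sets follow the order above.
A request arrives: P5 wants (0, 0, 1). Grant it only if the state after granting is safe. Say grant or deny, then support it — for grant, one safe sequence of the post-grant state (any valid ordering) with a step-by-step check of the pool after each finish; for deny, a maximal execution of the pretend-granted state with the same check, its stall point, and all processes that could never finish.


GRANT — the state after the grant stays safe, e.g. via P7, P0, P5, P2, P1.
Key observation: after the grant the pool drops to (2, 3, 1), which still lets P7 finish first and unwind the rest.
Check on the post-grant state, step by step:
  pool = (2, 3, 1)
  P7: need (2, 2, 0) fits (2, 3, 1); releases (0, 1, 2), pool now (2, 4, 3)
  P0: need (2, 4, 3) fits (2, 4, 3); releases (3, 2, 3), pool now (5, 6, 6)
  P5: need (2, 6, 6) fits (5, 6, 6); releases (1, 2, 2), pool now (6, 8, 8)
  P2: need (2, 7, 6) fits (6, 8, 8); releases (2, 1, 0), pool now (8, 9, 8)
  P1: need (7, 9, 7) fits (8, 9, 8); releases (3, 0, 2), pool now (11, 9, 10)


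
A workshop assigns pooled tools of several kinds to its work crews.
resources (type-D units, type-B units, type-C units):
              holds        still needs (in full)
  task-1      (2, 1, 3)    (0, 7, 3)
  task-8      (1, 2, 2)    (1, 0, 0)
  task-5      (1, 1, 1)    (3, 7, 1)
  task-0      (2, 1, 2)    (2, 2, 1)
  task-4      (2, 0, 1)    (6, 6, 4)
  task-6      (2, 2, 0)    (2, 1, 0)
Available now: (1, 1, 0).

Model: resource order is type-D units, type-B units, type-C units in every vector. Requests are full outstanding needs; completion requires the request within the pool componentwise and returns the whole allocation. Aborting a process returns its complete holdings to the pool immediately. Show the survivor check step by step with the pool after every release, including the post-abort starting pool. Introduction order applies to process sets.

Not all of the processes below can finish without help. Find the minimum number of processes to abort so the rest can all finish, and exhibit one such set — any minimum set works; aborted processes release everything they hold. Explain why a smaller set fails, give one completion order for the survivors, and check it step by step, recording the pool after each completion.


Abort task-5.
Key observation: the deadlocked task-1 becomes finishable only because task-5 released (1, 1, 1); it completes at step 4 below.
No smaller set exists: with zero aborts the deadlock remains.
One survivor order: task-8, task-0, task-6, task-1, task-4. Step-by-step check (post-abort pool first):
  pool = (2, 2, 1)
  run task-8 (needs (1, 0, 0), free (2, 2, 1)); after release of (1, 2, 2) the pool is (3, 4, 3)
  run task-0 (needs (2, 2, 1), free (3, 4, 3)); after release of (2, 1, 2) the pool is (5, 5, 5)
  run task-6 (needs (2, 1, 0), free (5, 5, 5)); after release of (2, 2, 0) the pool is (7, 7, 5)
  run task-1 (needs (0, 7, 3), free (7, 7, 5)); after release of (2, 1, 3) the pool is (9, 8, 8)
  run task-4 (needs (6, 6, 4), free (9, 8, 8)); after release of (2, 0, 1) the pool is (11, 8, 9)


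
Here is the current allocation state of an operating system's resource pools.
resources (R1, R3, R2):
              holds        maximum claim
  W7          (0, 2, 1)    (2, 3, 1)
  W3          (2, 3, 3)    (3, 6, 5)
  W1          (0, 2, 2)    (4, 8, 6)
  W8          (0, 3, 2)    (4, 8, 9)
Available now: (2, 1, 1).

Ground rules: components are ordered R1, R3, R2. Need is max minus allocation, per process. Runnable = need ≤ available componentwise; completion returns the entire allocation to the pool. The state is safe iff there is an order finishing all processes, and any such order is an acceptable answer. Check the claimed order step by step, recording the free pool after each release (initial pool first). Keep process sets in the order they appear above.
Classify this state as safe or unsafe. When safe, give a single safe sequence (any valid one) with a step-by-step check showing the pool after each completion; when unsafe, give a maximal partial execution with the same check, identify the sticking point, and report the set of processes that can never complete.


SAFE. One safe sequence: W7, W3, W1, W8.
Key observation: W7 is the earliest step where a requested resource binds exactly: need (2, 1, 0), pool (2, 1, 1) at its turn.
Walking it through:
  pool = (2, 1, 1)
  W7 needs (2, 1, 0) <= (2, 1, 1) -> finishes; pool += (0, 2, 1) = (2, 3, 2)
  W3 needs (1, 3, 2) <= (2, 3, 2) -> finishes; pool += (2, 3, 3) = (4, 6, 5)
  W1 needs (4, 6, 4) <= (4, 6, 5) -> finishes; pool += (0, 2, 2) = (4, 8, 7)
  W8 needs (4, 5, 7) <= (4, 8, 7) -> finishes; pool += (0, 3, 2) = (4, 11, 9)
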